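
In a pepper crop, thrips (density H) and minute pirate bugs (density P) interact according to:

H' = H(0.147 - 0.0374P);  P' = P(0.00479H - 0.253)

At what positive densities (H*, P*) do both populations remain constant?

H* ≈ 52.8, P* ≈ 3.93

Set dP/dt = 0 with P > 0: 0.00479H - 0.253 = 0, so H* = 0.253/0.00479 = 52.8.
Set dH/dt = 0 with H > 0: 0.147 - 0.0374P = 0, so P* = 0.147/0.0374 = 3.93.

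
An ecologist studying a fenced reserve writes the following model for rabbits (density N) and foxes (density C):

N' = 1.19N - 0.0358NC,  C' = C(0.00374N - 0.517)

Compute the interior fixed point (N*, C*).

Set dC/dt = 0 with C > 0: 0.00374N - 0.517 = 0, so N* = 0.517/0.00374 = 138.
Set dN/dt = 0 with N > 0: 1.19 - 0.0358C = 0, so C* = 1.19/0.0358 = 33.2.

N* ≈ 138, C* ≈ 33.2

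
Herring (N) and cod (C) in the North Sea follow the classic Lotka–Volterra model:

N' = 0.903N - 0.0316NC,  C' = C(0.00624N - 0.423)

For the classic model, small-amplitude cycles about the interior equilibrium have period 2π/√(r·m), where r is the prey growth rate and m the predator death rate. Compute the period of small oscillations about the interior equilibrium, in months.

Here r = 0.903 and m = 0.423, so r·m = 0.382.
ω = √0.382 = 0.618 per month, hence T = 2π/ω ≈ 10.2 months.

T ≈ 10.2 months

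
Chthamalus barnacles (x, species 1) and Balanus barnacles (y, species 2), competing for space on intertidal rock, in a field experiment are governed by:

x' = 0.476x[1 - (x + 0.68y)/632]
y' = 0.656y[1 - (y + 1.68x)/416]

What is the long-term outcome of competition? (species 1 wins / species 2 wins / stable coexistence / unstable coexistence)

species 1 excludes species 2

Compare the nullcline intercepts: K1/α12 = 632/0.68 = 929 > K2 = 416; K2/α21 = 416/1.68 = 248 < K1 = 632.
Since the inequalities point opposite ways, species 1 can invade but species 2 cannot.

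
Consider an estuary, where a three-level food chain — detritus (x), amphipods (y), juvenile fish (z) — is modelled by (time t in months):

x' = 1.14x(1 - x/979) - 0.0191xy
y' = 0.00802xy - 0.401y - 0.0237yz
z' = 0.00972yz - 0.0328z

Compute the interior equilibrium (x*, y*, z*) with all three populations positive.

From dz/dt = 0: 0.00972y* = 0.0328, so y* = 3.37.
From dx/dt = 0: 1.14(1 - x*/979) = 0.0191·3.37, giving x* = 979·(1 - 0.0565) = 924.
From dy/dt = 0: 0.00802·924 - 0.401 = 0.0237z*, so z* = 7.01/0.0237 = 296.

x* ≈ 924, y* ≈ 3.37, z* ≈ 296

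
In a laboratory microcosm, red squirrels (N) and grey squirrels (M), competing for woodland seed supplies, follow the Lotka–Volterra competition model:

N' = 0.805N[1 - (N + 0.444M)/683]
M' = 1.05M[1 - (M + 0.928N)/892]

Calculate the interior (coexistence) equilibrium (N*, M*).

N* ≈ 488, M* ≈ 439

Setting both brackets to zero gives the nullclines N + 0.444M = 683 and 0.928N + M = 892.
Substituting M = 892 - 0.928N into the first: N(1 - 0.444·0.928) = 683 - 0.444·892.
So N* = 287/0.588 = 488, and then M* = 892 - 0.928·488 = 439.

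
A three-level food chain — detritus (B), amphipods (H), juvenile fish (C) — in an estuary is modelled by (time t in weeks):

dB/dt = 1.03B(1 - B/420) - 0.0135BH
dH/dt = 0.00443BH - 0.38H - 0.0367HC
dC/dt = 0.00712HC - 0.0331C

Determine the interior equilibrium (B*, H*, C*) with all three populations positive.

From dC/dt = 0: 0.00712H* = 0.0331, so H* = 4.65.
From dB/dt = 0: 1.03(1 - B*/420) = 0.0135·4.65, giving B* = 420·(1 - 0.0609) = 394.
From dH/dt = 0: 0.00443·394 - 0.38 = 0.0367C*, so C* = 1.37/0.0367 = 37.3.

B* ≈ 394, H* ≈ 4.65, C* ≈ 37.3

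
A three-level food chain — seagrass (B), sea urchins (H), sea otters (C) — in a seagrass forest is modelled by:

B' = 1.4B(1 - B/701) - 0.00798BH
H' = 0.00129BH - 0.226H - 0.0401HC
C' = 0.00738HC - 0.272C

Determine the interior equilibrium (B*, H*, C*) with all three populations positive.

B* ≈ 554, H* ≈ 36.9, C* ≈ 12.2

From dC/dt = 0: 0.00738H* = 0.272, so H* = 36.9.
From dB/dt = 0: 1.4(1 - B*/701) = 0.00798·36.9, giving B* = 701·(1 - 0.21) = 554.
From dH/dt = 0: 0.00129·554 - 0.226 = 0.0401C*, so C* = 0.488/0.0401 = 12.2.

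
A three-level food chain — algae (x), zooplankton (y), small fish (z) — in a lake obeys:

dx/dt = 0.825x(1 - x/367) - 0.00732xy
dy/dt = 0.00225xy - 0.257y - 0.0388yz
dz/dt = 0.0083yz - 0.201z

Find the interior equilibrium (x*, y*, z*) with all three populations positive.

x* ≈ 288, y* ≈ 24.2, z* ≈ 10.1

From dz/dt = 0: 0.0083y* = 0.201, so y* = 24.2.
From dx/dt = 0: 0.825(1 - x*/367) = 0.00732·24.2, giving x* = 367·(1 - 0.215) = 288.
From dy/dt = 0: 0.00225·288 - 0.257 = 0.0388z*, so z* = 0.391/0.0388 = 10.1.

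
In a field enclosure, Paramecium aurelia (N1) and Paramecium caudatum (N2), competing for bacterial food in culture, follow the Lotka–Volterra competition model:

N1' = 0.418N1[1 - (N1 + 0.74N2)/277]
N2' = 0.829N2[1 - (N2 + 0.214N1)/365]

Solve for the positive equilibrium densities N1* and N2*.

N1* ≈ 8.2, N2* ≈ 363

Setting both brackets to zero gives the nullclines N1 + 0.74N2 = 277 and 0.214N1 + N2 = 365.
Substituting N2 = 365 - 0.214N1 into the first: N1(1 - 0.74·0.214) = 277 - 0.74·365.
So N1* = 6.9/0.842 = 8.2, and then N2* = 365 - 0.214·8.2 = 363.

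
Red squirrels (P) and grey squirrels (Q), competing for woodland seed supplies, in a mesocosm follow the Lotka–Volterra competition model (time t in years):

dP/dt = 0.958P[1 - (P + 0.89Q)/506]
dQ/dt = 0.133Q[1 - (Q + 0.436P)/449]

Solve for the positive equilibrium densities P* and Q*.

Setting both brackets to zero gives the nullclines P + 0.89Q = 506 and 0.436P + Q = 449.
Substituting Q = 449 - 0.436P into the first: P(1 - 0.89·0.436) = 506 - 0.89·449.
So P* = 106/0.612 = 174, and then Q* = 449 - 0.436·174 = 373.

P* ≈ 174, Q* ≈ 373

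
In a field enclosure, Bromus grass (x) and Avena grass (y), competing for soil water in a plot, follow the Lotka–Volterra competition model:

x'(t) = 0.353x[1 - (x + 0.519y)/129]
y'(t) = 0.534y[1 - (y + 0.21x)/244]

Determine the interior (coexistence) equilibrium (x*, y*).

x* ≈ 2.65, y* ≈ 243

Setting both brackets to zero gives the nullclines x + 0.519y = 129 and 0.21x + y = 244.
Substituting y = 244 - 0.21x into the first: x(1 - 0.519·0.21) = 129 - 0.519·244.
So x* = 2.36/0.891 = 2.65, and then y* = 244 - 0.21·2.65 = 243.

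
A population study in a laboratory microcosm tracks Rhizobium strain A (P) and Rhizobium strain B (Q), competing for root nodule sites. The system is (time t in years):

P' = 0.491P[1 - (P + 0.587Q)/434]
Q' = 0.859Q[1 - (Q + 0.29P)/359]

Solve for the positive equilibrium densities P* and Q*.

Setting both brackets to zero gives the nullclines P + 0.587Q = 434 and 0.29P + Q = 359.
Substituting Q = 359 - 0.29P into the first: P(1 - 0.587·0.29) = 434 - 0.587·359.
So P* = 223/0.83 = 269, and then Q* = 359 - 0.29·269 = 281.

P* ≈ 269, Q* ≈ 281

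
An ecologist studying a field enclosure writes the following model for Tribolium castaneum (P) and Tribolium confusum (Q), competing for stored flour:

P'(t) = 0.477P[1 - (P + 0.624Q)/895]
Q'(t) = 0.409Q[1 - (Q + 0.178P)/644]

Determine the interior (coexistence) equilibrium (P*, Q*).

Setting both brackets to zero gives the nullclines P + 0.624Q = 895 and 0.178P + Q = 644.
Substituting Q = 644 - 0.178P into the first: P(1 - 0.624·0.178) = 895 - 0.624·644.
So P* = 493/0.889 = 555, and then Q* = 644 - 0.178·555 = 545.

P* ≈ 555, Q* ≈ 545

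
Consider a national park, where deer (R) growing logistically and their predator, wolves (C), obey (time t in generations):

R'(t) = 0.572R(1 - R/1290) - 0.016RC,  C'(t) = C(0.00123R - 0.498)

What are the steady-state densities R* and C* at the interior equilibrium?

From dC/dt = 0 with C > 0: 0.00123R* = 0.498, so R* = 405.
Substitute into dR/dt = 0: 0.572(1 - 405/1290) = 0.016C*.
The bracket is 0.686, giving C* = 0.392/0.016 = 24.5.

R* ≈ 405, C* ≈ 24.5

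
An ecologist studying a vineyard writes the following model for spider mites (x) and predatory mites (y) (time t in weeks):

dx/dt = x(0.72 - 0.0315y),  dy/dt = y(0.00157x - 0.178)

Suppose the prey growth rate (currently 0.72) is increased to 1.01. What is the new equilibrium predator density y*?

y* ≈ 32.1

At the interior fixed point, setting dx/dt = 0 with x > 0 fixes y* = (prey growth rate)/(xy coefficient) — independent of the other coefficients.
With the change, y* = 1.01/0.0315 = 32.1; it rises from 22.9.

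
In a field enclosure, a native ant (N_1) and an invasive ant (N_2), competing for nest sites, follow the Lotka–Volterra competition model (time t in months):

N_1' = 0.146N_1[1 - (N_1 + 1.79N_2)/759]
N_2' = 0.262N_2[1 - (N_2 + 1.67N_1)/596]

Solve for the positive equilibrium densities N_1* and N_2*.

Setting both brackets to zero gives the nullclines N_1 + 1.79N_2 = 759 and 1.67N_1 + N_2 = 596.
Substituting N_2 = 596 - 1.67N_1 into the first: N_1(1 - 1.79·1.67) = 759 - 1.79·596.
So N_1* = -308/-1.99 = 155, and then N_2* = 596 - 1.67·155 = 338.

N_1* ≈ 155, N_2* ≈ 338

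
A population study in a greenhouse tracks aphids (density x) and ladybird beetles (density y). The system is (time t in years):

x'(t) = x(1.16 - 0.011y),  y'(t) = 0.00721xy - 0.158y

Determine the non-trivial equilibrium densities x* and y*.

Set dy/dt = 0 with y > 0: 0.00721x - 0.158 = 0, so x* = 0.158/0.00721 = 21.9.
Set dx/dt = 0 with x > 0: 1.16 - 0.011y = 0, so y* = 1.16/0.011 = 105.

x* ≈ 21.9, y* ≈ 105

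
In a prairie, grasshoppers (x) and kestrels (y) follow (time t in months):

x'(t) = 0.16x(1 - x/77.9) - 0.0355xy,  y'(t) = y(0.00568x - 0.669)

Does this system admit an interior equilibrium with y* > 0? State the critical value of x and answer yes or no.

Threshold x = 118; K < 118, so no, the predator goes extinct.

The predator equation gives dy/dt > 0 only when x > 0.669/0.00568 = 118.
Without the predator, x → K = 77.9. Since 77.9 < 118, the predator cannot invade.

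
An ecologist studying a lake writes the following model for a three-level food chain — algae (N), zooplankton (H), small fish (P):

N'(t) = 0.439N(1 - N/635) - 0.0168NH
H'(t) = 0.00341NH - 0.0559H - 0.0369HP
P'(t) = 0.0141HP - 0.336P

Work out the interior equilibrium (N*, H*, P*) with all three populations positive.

From dP/dt = 0: 0.0141H* = 0.336, so H* = 23.8.
From dN/dt = 0: 0.439(1 - N*/635) = 0.0168·23.8, giving N* = 635·(1 - 0.912) = 55.9.
From dH/dt = 0: 0.00341·55.9 - 0.0559 = 0.0369P*, so P* = 0.135/0.0369 = 3.65.

N* ≈ 55.9, H* ≈ 23.8, P* ≈ 3.65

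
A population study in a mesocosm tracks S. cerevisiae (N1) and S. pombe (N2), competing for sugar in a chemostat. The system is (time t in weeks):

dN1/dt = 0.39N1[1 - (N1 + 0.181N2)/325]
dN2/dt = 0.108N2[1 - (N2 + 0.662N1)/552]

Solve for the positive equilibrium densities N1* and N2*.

N1* ≈ 256, N2* ≈ 383

Setting both brackets to zero gives the nullclines N1 + 0.181N2 = 325 and 0.662N1 + N2 = 552.
Substituting N2 = 552 - 0.662N1 into the first: N1(1 - 0.181·0.662) = 325 - 0.181·552.
So N1* = 225/0.88 = 256, and then N2* = 552 - 0.662·256 = 383.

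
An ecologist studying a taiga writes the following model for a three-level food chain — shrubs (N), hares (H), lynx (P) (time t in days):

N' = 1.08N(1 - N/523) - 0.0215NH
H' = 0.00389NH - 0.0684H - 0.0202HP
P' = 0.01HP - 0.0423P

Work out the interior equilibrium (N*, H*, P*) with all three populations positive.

N* ≈ 479, H* ≈ 4.23, P* ≈ 88.8

From dP/dt = 0: 0.01H* = 0.0423, so H* = 4.23.
From dN/dt = 0: 1.08(1 - N*/523) = 0.0215·4.23, giving N* = 523·(1 - 0.0842) = 479.
From dH/dt = 0: 0.00389·479 - 0.0684 = 0.0202P*, so P* = 1.79/0.0202 = 88.8.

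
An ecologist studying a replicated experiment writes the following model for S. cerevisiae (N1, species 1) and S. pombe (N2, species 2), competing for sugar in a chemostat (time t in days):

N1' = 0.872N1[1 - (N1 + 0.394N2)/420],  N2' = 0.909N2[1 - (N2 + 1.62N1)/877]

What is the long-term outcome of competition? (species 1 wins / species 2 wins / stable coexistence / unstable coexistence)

stable coexistence

Compare the nullcline intercepts: K1/α12 = 420/0.394 = 1070 > K2 = 877; K2/α21 = 877/1.62 = 541 > K1 = 420.
Since both inequalities hold, each species can invade when rare, so the interior equilibrium is stable.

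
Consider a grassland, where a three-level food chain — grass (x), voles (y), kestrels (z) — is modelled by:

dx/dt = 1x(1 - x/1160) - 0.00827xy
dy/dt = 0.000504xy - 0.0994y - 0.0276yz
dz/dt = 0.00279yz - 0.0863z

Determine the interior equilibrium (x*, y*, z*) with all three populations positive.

x* ≈ 863, y* ≈ 30.9, z* ≈ 12.2

From dz/dt = 0: 0.00279y* = 0.0863, so y* = 30.9.
From dx/dt = 0: 1(1 - x*/1160) = 0.00827·30.9, giving x* = 1160·(1 - 0.256) = 863.
From dy/dt = 0: 0.000504·863 - 0.0994 = 0.0276z*, so z* = 0.336/0.0276 = 12.2.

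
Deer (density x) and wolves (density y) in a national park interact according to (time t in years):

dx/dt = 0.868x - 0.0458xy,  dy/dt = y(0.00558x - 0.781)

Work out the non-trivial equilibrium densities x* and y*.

Set dy/dt = 0 with y > 0: 0.00558x - 0.781 = 0, so x* = 0.781/0.00558 = 140.
Set dx/dt = 0 with x > 0: 0.868 - 0.0458y = 0, so y* = 0.868/0.0458 = 19.

x* ≈ 140, y* ≈ 19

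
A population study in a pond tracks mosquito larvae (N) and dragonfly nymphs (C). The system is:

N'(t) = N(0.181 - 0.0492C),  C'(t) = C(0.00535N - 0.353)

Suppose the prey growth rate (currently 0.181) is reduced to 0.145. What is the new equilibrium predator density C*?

At the interior fixed point, setting dN/dt = 0 with N > 0 fixes C* = (prey growth rate)/(NC coefficient) — independent of the other coefficients.
With the change, C* = 0.145/0.0492 = 2.95; it falls from 3.68.

C* ≈ 2.95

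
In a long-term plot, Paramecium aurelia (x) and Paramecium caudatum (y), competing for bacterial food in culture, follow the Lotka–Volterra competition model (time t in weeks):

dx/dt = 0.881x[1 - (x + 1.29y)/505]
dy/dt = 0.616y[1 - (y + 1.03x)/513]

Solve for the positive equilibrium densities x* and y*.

x* ≈ 477, y* ≈ 21.8

Setting both brackets to zero gives the nullclines x + 1.29y = 505 and 1.03x + y = 513.
Substituting y = 513 - 1.03x into the first: x(1 - 1.29·1.03) = 505 - 1.29·513.
So x* = -157/-0.329 = 477, and then y* = 513 - 1.03·477 = 21.8.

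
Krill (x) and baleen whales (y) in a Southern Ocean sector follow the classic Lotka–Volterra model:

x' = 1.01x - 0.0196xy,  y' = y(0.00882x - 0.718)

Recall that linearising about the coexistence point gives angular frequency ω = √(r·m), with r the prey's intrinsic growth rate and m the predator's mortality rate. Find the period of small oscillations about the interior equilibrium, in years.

T ≈ 7.38 years

Here r = 1.01 and m = 0.718, so r·m = 0.725.
ω = √0.725 = 0.852 per year, hence T = 2π/ω ≈ 7.38 years.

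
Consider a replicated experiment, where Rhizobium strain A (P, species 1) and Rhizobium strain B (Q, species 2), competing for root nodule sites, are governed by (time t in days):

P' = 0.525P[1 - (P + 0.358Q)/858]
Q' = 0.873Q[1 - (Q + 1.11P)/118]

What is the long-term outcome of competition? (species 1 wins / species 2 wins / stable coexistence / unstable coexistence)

species 1 excludes species 2

Compare the nullcline intercepts: K1/α12 = 858/0.358 = 2400 > K2 = 118; K2/α21 = 118/1.11 = 106 < K1 = 858.
Since the inequalities point opposite ways, species 1 can invade but species 2 cannot.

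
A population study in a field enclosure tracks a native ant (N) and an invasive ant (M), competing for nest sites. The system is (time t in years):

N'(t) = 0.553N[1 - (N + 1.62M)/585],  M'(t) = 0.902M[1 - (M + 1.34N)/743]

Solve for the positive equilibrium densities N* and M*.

Setting both brackets to zero gives the nullclines N + 1.62M = 585 and 1.34N + M = 743.
Substituting M = 743 - 1.34N into the first: N(1 - 1.62·1.34) = 585 - 1.62·743.
So N* = -619/-1.17 = 528, and then M* = 743 - 1.34·528 = 34.9.

N* ≈ 528, M* ≈ 34.9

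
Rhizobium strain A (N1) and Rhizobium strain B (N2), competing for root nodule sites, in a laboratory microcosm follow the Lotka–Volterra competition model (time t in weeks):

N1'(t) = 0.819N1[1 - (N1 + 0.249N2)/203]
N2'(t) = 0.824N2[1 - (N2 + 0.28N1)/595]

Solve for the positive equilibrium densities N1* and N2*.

Setting both brackets to zero gives the nullclines N1 + 0.249N2 = 203 and 0.28N1 + N2 = 595.
Substituting N2 = 595 - 0.28N1 into the first: N1(1 - 0.249·0.28) = 203 - 0.249·595.
So N1* = 54.8/0.93 = 59, and then N2* = 595 - 0.28·59 = 578.

N1* ≈ 59, N2* ≈ 578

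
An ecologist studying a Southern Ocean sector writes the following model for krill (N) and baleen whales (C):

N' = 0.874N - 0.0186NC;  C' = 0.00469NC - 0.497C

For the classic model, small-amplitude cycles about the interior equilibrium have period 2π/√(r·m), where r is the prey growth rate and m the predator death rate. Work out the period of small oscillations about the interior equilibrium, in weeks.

T ≈ 9.53 weeks

Here r = 0.874 and m = 0.497, so r·m = 0.434.
ω = √0.434 = 0.659 per week, hence T = 2π/ω ≈ 9.53 weeks.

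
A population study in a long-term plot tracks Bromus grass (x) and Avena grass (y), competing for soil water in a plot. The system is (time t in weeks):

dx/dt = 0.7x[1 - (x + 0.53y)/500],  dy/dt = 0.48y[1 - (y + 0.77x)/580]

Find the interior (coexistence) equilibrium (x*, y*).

x* ≈ 325, y* ≈ 329

Setting both brackets to zero gives the nullclines x + 0.53y = 500 and 0.77x + y = 580.
Substituting y = 580 - 0.77x into the first: x(1 - 0.53·0.77) = 500 - 0.53·580.
So x* = 193/0.592 = 325, and then y* = 580 - 0.77·325 = 329.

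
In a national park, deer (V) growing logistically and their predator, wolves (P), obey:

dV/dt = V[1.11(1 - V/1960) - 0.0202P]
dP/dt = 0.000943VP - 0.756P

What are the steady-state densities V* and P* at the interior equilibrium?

From dP/dt = 0 with P > 0: 0.000943V* = 0.756, so V* = 802.
Substitute into dV/dt = 0: 1.11(1 - 802/1960) = 0.0202P*.
The bracket is 0.591, giving P* = 0.656/0.0202 = 32.5.

V* ≈ 802, P* ≈ 32.5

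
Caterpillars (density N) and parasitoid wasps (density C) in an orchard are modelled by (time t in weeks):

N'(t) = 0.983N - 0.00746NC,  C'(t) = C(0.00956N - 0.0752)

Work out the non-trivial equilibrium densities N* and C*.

Set dC/dt = 0 with C > 0: 0.00956N - 0.0752 = 0, so N* = 0.0752/0.00956 = 7.87.
Set dN/dt = 0 with N > 0: 0.983 - 0.00746C = 0, so C* = 0.983/0.00746 = 132.

N* ≈ 7.87, C* ≈ 132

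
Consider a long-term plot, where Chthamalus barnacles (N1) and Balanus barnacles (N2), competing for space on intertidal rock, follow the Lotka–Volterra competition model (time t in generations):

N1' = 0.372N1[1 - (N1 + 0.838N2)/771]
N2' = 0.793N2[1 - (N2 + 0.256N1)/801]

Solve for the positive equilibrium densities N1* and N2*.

N1* ≈ 127, N2* ≈ 768

Setting both brackets to zero gives the nullclines N1 + 0.838N2 = 771 and 0.256N1 + N2 = 801.
Substituting N2 = 801 - 0.256N1 into the first: N1(1 - 0.838·0.256) = 771 - 0.838·801.
So N1* = 99.8/0.785 = 127, and then N2* = 801 - 0.256·127 = 768.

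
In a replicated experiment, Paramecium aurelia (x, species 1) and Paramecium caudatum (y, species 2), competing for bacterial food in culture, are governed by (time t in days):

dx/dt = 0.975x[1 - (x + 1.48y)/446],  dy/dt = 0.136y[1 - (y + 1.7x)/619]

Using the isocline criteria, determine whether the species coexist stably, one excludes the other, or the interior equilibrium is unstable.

unstable coexistence (outcome depends on initial conditions)

Compare the nullcline intercepts: K1/α12 = 446/1.48 = 301 < K2 = 619; K2/α21 = 619/1.7 = 364 < K1 = 446.
Since both are reversed, neither can invade when rare; the interior point is a saddle.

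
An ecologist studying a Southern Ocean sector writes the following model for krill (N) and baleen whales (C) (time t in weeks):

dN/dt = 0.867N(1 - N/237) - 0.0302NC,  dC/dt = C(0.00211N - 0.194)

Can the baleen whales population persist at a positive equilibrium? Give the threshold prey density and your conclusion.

Threshold N = 91.9; K > 91.9, so yes, the predator persists.

The predator equation gives dC/dt > 0 only when N > 0.194/0.00211 = 91.9.
Without the predator, N → K = 237. Since 237 > 91.9, the predator can invade and persist.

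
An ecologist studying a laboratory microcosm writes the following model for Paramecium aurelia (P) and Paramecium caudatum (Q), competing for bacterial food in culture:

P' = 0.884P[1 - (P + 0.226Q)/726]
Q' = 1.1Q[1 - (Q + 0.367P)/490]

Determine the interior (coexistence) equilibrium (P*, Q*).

Setting both brackets to zero gives the nullclines P + 0.226Q = 726 and 0.367P + Q = 490.
Substituting Q = 490 - 0.367P into the first: P(1 - 0.226·0.367) = 726 - 0.226·490.
So P* = 615/0.917 = 671, and then Q* = 490 - 0.367·671 = 244.

P* ≈ 671, Q* ≈ 244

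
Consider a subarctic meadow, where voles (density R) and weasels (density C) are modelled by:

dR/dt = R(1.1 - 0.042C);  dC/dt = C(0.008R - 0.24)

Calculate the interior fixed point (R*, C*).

R* ≈ 30, C* ≈ 26.2

Set dC/dt = 0 with C > 0: 0.008R - 0.24 = 0, so R* = 0.24/0.008 = 30.
Set dR/dt = 0 with R > 0: 1.1 - 0.042C = 0, so C* = 1.1/0.042 = 26.2.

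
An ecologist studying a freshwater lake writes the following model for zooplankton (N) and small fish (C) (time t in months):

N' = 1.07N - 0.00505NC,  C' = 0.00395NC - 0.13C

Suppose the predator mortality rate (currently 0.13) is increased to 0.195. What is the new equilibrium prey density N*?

N* ≈ 49.4

At the interior fixed point, setting dC/dt = 0 with C > 0 fixes N* = (predator death rate)/(NC coefficient) — independent of the other coefficients.
With the change, N* = 0.195/0.00395 = 49.4; it rises from 32.9.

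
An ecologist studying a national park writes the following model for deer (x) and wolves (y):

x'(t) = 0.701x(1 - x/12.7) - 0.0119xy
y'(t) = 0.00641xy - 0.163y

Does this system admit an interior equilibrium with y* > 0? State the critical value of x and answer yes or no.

Threshold x = 25.4; K < 25.4, so no, the predator goes extinct.

The predator equation gives dy/dt > 0 only when x > 0.163/0.00641 = 25.4.
Without the predator, x → K = 12.7. Since 12.7 < 25.4, the predator cannot invade.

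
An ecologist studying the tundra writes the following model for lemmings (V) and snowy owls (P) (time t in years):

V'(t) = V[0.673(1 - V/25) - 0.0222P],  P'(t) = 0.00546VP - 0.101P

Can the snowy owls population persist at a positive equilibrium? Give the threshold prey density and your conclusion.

The predator equation gives dP/dt > 0 only when V > 0.101/0.00546 = 18.5.
Without the predator, V → K = 25. Since 25 > 18.5, the predator can invade and persist.

Threshold V = 18.5; K > 18.5, so yes, the predator persists.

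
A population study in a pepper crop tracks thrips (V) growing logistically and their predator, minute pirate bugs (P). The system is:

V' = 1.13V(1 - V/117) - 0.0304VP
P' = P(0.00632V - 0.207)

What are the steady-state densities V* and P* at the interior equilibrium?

V* ≈ 32.8, P* ≈ 26.8

From dP/dt = 0 with P > 0: 0.00632V* = 0.207, so V* = 32.8.
Substitute into dV/dt = 0: 1.13(1 - 32.8/117) = 0.0304P*.
The bracket is 0.72, giving P* = 0.814/0.0304 = 26.8.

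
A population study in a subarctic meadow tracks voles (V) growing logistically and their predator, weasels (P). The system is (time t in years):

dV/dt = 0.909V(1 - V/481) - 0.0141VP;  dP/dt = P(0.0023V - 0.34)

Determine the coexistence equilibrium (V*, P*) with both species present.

From dP/dt = 0 with P > 0: 0.0023V* = 0.34, so V* = 148.
Substitute into dV/dt = 0: 0.909(1 - 148/481) = 0.0141P*.
The bracket is 0.693, giving P* = 0.63/0.0141 = 44.7.

V* ≈ 148, P* ≈ 44.7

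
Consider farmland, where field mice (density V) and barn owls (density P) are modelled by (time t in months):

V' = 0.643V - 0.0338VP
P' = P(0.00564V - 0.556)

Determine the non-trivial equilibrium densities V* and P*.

V* ≈ 98.6, P* ≈ 19

Set dP/dt = 0 with P > 0: 0.00564V - 0.556 = 0, so V* = 0.556/0.00564 = 98.6.
Set dV/dt = 0 with V > 0: 0.643 - 0.0338P = 0, so P* = 0.643/0.0338 = 19.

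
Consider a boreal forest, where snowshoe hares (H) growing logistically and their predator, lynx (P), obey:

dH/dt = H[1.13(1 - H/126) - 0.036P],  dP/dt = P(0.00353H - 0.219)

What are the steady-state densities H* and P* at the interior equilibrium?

From dP/dt = 0 with P > 0: 0.00353H* = 0.219, so H* = 62.
Substitute into dH/dt = 0: 1.13(1 - 62/126) = 0.036P*.
The bracket is 0.508, giving P* = 0.574/0.036 = 15.9.

H* ≈ 62, P* ≈ 15.9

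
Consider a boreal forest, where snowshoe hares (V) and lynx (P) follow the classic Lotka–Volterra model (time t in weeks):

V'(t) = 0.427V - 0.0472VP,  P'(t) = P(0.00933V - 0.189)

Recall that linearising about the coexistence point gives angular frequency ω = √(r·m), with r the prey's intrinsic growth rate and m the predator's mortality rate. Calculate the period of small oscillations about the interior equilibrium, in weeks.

T ≈ 22.1 weeks

Here r = 0.427 and m = 0.189, so r·m = 0.0807.
ω = √0.0807 = 0.284 per week, hence T = 2π/ω ≈ 22.1 weeks.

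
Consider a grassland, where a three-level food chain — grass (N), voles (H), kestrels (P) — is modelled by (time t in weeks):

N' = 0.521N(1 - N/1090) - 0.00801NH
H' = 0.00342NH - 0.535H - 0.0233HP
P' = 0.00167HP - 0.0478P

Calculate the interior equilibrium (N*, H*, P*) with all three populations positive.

N* ≈ 610, H* ≈ 28.6, P* ≈ 66.6

From dP/dt = 0: 0.00167H* = 0.0478, so H* = 28.6.
From dN/dt = 0: 0.521(1 - N*/1090) = 0.00801·28.6, giving N* = 1090·(1 - 0.44) = 610.
From dH/dt = 0: 0.00342·610 - 0.535 = 0.0233P*, so P* = 1.55/0.0233 = 66.6.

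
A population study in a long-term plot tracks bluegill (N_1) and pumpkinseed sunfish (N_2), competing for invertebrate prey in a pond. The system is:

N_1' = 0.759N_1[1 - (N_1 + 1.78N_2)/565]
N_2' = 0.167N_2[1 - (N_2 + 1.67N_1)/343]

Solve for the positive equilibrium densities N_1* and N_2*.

Setting both brackets to zero gives the nullclines N_1 + 1.78N_2 = 565 and 1.67N_1 + N_2 = 343.
Substituting N_2 = 343 - 1.67N_1 into the first: N_1(1 - 1.78·1.67) = 565 - 1.78·343.
So N_1* = -45.5/-1.97 = 23.1, and then N_2* = 343 - 1.67·23.1 = 304.

N_1* ≈ 23.1, N_2* ≈ 304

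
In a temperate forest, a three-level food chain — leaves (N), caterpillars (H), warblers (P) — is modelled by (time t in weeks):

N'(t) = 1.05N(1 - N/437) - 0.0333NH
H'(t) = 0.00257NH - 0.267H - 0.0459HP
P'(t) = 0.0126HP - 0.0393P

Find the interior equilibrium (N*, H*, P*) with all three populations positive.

N* ≈ 394, H* ≈ 3.12, P* ≈ 16.2

From dP/dt = 0: 0.0126H* = 0.0393, so H* = 3.12.
From dN/dt = 0: 1.05(1 - N*/437) = 0.0333·3.12, giving N* = 437·(1 - 0.0989) = 394.
From dH/dt = 0: 0.00257·394 - 0.267 = 0.0459P*, so P* = 0.745/0.0459 = 16.2.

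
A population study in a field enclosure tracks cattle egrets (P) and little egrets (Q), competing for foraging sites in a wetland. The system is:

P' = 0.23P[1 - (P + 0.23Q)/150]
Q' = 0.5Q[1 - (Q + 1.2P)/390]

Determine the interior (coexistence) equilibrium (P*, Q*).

Setting both brackets to zero gives the nullclines P + 0.23Q = 150 and 1.2P + Q = 390.
Substituting Q = 390 - 1.2P into the first: P(1 - 0.23·1.2) = 150 - 0.23·390.
So P* = 60.3/0.724 = 83.3, and then Q* = 390 - 1.2·83.3 = 290.

P* ≈ 83.3, Q* ≈ 290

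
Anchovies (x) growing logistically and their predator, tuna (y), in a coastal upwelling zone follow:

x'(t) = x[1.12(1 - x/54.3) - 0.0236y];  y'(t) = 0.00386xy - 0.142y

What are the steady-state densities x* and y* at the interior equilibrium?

x* ≈ 36.8, y* ≈ 15.3

From dy/dt = 0 with y > 0: 0.00386x* = 0.142, so x* = 36.8.
Substitute into dx/dt = 0: 1.12(1 - 36.8/54.3) = 0.0236y*.
The bracket is 0.323, giving y* = 0.361/0.0236 = 15.3.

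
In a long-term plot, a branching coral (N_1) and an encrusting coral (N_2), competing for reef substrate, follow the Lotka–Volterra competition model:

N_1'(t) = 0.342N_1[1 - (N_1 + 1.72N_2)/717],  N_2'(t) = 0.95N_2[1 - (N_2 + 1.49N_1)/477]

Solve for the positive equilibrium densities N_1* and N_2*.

Setting both brackets to zero gives the nullclines N_1 + 1.72N_2 = 717 and 1.49N_1 + N_2 = 477.
Substituting N_2 = 477 - 1.49N_1 into the first: N_1(1 - 1.72·1.49) = 717 - 1.72·477.
So N_1* = -103/-1.56 = 66.2, and then N_2* = 477 - 1.49·66.2 = 378.

N_1* ≈ 66.2, N_2* ≈ 378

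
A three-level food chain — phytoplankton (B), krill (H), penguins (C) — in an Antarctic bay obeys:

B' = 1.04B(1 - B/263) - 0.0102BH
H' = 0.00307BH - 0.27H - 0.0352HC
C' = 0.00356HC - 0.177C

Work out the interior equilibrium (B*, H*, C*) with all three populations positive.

B* ≈ 135, H* ≈ 49.7, C* ≈ 4.08

From dC/dt = 0: 0.00356H* = 0.177, so H* = 49.7.
From dB/dt = 0: 1.04(1 - B*/263) = 0.0102·49.7, giving B* = 263·(1 - 0.488) = 135.
From dH/dt = 0: 0.00307·135 - 0.27 = 0.0352C*, so C* = 0.144/0.0352 = 4.08.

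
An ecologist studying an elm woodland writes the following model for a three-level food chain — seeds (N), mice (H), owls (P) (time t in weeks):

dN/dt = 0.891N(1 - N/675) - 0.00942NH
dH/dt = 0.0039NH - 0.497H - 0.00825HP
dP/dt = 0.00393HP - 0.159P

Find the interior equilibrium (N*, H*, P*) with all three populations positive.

From dP/dt = 0: 0.00393H* = 0.159, so H* = 40.5.
From dN/dt = 0: 0.891(1 - N*/675) = 0.00942·40.5, giving N* = 675·(1 - 0.428) = 386.
From dH/dt = 0: 0.0039·386 - 0.497 = 0.00825P*, so P* = 1.01/0.00825 = 122.

N* ≈ 386, H* ≈ 40.5, P* ≈ 122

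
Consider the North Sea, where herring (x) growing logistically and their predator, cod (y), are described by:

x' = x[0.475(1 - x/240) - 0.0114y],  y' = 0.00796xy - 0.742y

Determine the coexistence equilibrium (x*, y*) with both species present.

x* ≈ 93.2, y* ≈ 25.5

From dy/dt = 0 with y > 0: 0.00796x* = 0.742, so x* = 93.2.
Substitute into dx/dt = 0: 0.475(1 - 93.2/240) = 0.0114y*.
The bracket is 0.612, giving y* = 0.291/0.0114 = 25.5.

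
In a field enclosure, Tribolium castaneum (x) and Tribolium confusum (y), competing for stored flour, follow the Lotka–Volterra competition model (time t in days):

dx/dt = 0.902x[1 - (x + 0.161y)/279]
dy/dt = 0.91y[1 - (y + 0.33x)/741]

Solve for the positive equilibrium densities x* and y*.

x* ≈ 169, y* ≈ 685

Setting both brackets to zero gives the nullclines x + 0.161y = 279 and 0.33x + y = 741.
Substituting y = 741 - 0.33x into the first: x(1 - 0.161·0.33) = 279 - 0.161·741.
So x* = 160/0.947 = 169, and then y* = 741 - 0.33·169 = 685.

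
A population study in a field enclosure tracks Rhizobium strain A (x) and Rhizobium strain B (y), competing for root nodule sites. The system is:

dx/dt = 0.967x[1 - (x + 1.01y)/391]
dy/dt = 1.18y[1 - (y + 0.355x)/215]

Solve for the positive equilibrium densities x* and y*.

x* ≈ 271, y* ≈ 119

Setting both brackets to zero gives the nullclines x + 1.01y = 391 and 0.355x + y = 215.
Substituting y = 215 - 0.355x into the first: x(1 - 1.01·0.355) = 391 - 1.01·215.
So x* = 174/0.641 = 271, and then y* = 215 - 0.355·271 = 119.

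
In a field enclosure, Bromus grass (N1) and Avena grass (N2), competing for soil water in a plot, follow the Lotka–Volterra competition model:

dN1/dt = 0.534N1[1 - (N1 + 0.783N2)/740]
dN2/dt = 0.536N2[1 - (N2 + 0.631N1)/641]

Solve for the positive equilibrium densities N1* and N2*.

Setting both brackets to zero gives the nullclines N1 + 0.783N2 = 740 and 0.631N1 + N2 = 641.
Substituting N2 = 641 - 0.631N1 into the first: N1(1 - 0.783·0.631) = 740 - 0.783·641.
So N1* = 238/0.506 = 471, and then N2* = 641 - 0.631·471 = 344.

N1* ≈ 471, N2* ≈ 344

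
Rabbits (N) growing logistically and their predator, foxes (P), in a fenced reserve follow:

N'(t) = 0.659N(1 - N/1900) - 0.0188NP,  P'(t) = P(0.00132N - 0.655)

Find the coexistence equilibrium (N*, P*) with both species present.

From dP/dt = 0 with P > 0: 0.00132N* = 0.655, so N* = 496.
Substitute into dN/dt = 0: 0.659(1 - 496/1900) = 0.0188P*.
The bracket is 0.739, giving P* = 0.487/0.0188 = 25.9.

N* ≈ 496, P* ≈ 25.9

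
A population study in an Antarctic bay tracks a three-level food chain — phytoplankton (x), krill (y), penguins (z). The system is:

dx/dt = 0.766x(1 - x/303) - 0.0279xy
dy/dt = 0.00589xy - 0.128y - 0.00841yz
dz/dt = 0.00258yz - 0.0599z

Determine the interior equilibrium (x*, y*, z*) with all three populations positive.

x* ≈ 46.8, y* ≈ 23.2, z* ≈ 17.5

From dz/dt = 0: 0.00258y* = 0.0599, so y* = 23.2.
From dx/dt = 0: 0.766(1 - x*/303) = 0.0279·23.2, giving x* = 303·(1 - 0.846) = 46.8.
From dy/dt = 0: 0.00589·46.8 - 0.128 = 0.00841z*, so z* = 0.147/0.00841 = 17.5.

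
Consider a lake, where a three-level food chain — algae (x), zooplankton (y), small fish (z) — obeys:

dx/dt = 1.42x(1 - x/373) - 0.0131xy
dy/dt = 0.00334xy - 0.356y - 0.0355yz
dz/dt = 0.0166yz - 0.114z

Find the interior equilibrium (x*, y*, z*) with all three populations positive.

x* ≈ 349, y* ≈ 6.87, z* ≈ 22.8

From dz/dt = 0: 0.0166y* = 0.114, so y* = 6.87.
From dx/dt = 0: 1.42(1 - x*/373) = 0.0131·6.87, giving x* = 373·(1 - 0.0634) = 349.
From dy/dt = 0: 0.00334·349 - 0.356 = 0.0355z*, so z* = 0.811/0.0355 = 22.8.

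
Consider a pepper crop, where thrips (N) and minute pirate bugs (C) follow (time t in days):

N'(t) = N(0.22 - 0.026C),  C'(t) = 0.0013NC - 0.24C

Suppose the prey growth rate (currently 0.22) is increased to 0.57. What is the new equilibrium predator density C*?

C* ≈ 21.9

At the interior fixed point, setting dN/dt = 0 with N > 0 fixes C* = (prey growth rate)/(NC coefficient) — independent of the other coefficients.
With the change, C* = 0.57/0.026 = 21.9; it rises from 8.46.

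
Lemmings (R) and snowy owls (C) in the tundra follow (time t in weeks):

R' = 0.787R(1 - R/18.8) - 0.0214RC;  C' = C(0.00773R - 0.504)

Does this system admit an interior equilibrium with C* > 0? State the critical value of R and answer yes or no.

The predator equation gives dC/dt > 0 only when R > 0.504/0.00773 = 65.2.
Without the predator, R → K = 18.8. Since 18.8 < 65.2, the predator cannot invade.

Threshold R = 65.2; K < 65.2, so no, the predator goes extinct.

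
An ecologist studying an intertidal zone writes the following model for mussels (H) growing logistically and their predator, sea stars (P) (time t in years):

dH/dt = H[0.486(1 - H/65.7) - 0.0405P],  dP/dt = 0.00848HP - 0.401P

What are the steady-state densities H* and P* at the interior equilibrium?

From dP/dt = 0 with P > 0: 0.00848H* = 0.401, so H* = 47.3.
Substitute into dH/dt = 0: 0.486(1 - 47.3/65.7) = 0.0405P*.
The bracket is 0.28, giving P* = 0.136/0.0405 = 3.36.

H* ≈ 47.3, P* ≈ 3.36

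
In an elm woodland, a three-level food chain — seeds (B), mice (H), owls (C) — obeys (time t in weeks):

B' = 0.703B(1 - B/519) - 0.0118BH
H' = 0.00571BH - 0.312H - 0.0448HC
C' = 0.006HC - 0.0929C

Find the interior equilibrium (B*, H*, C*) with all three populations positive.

B* ≈ 384, H* ≈ 15.5, C* ≈ 42

From dC/dt = 0: 0.006H* = 0.0929, so H* = 15.5.
From dB/dt = 0: 0.703(1 - B*/519) = 0.0118·15.5, giving B* = 519·(1 - 0.26) = 384.
From dH/dt = 0: 0.00571·384 - 0.312 = 0.0448C*, so C* = 1.88/0.0448 = 42.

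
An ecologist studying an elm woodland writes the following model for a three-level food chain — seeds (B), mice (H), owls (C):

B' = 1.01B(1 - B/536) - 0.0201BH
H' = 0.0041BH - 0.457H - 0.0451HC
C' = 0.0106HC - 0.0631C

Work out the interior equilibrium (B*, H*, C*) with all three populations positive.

B* ≈ 473, H* ≈ 5.95, C* ≈ 32.8

From dC/dt = 0: 0.0106H* = 0.0631, so H* = 5.95.
From dB/dt = 0: 1.01(1 - B*/536) = 0.0201·5.95, giving B* = 536·(1 - 0.118) = 473.
From dH/dt = 0: 0.0041·473 - 0.457 = 0.0451C*, so C* = 1.48/0.0451 = 32.8.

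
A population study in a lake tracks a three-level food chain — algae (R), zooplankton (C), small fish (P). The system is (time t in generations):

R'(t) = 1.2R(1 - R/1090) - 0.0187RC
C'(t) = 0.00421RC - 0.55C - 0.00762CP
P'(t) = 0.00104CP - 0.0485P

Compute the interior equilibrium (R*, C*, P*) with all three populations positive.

From dP/dt = 0: 0.00104C* = 0.0485, so C* = 46.6.
From dR/dt = 0: 1.2(1 - R*/1090) = 0.0187·46.6, giving R* = 1090·(1 - 0.727) = 298.
From dC/dt = 0: 0.00421·298 - 0.55 = 0.00762P*, so P* = 0.704/0.00762 = 92.4.

R* ≈ 298, C* ≈ 46.6, P* ≈ 92.4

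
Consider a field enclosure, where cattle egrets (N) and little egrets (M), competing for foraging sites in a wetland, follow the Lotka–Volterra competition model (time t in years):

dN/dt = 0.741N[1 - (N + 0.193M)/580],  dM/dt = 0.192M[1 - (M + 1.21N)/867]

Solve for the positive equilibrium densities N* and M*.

Setting both brackets to zero gives the nullclines N + 0.193M = 580 and 1.21N + M = 867.
Substituting M = 867 - 1.21N into the first: N(1 - 0.193·1.21) = 580 - 0.193·867.
So N* = 413/0.766 = 538, and then M* = 867 - 1.21·538 = 216.

N* ≈ 538, M* ≈ 216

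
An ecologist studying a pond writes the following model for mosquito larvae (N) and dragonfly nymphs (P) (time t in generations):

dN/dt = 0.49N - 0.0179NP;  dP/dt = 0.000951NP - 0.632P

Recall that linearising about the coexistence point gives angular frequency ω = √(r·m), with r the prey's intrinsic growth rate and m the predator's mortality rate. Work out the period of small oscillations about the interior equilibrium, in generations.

T ≈ 11.3 generations

Here r = 0.49 and m = 0.632, so r·m = 0.31.
ω = √0.31 = 0.556 per generation, hence T = 2π/ω ≈ 11.3 generations.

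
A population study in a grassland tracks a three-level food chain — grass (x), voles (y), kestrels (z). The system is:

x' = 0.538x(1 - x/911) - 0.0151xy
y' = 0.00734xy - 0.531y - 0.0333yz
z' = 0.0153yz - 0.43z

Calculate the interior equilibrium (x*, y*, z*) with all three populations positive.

From dz/dt = 0: 0.0153y* = 0.43, so y* = 28.1.
From dx/dt = 0: 0.538(1 - x*/911) = 0.0151·28.1, giving x* = 911·(1 - 0.789) = 192.
From dy/dt = 0: 0.00734·192 - 0.531 = 0.0333z*, so z* = 0.881/0.0333 = 26.5.

x* ≈ 192, y* ≈ 28.1, z* ≈ 26.5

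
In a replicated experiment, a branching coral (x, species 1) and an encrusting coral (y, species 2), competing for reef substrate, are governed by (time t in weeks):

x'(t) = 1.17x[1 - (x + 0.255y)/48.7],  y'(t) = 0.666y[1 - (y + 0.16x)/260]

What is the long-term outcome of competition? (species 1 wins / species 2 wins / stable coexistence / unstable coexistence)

Compare the nullcline intercepts: K1/α12 = 48.7/0.255 = 191 < K2 = 260; K2/α21 = 260/0.16 = 1620 > K1 = 48.7.
Since the inequalities point opposite ways, species 2 can invade but species 1 cannot.

species 2 excludes species 1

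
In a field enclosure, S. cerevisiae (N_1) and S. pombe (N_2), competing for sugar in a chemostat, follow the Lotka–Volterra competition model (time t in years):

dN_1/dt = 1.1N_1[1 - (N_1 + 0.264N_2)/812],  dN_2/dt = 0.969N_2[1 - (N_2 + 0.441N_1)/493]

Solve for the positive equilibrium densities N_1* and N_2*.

N_1* ≈ 772, N_2* ≈ 153

Setting both brackets to zero gives the nullclines N_1 + 0.264N_2 = 812 and 0.441N_1 + N_2 = 493.
Substituting N_2 = 493 - 0.441N_1 into the first: N_1(1 - 0.264·0.441) = 812 - 0.264·493.
So N_1* = 682/0.884 = 772, and then N_2* = 493 - 0.441·772 = 153.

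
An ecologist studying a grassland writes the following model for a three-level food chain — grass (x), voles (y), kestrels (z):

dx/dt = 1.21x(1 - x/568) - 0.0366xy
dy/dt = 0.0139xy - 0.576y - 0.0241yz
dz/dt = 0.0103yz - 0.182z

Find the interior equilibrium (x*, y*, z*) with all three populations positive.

From dz/dt = 0: 0.0103y* = 0.182, so y* = 17.7.
From dx/dt = 0: 1.21(1 - x*/568) = 0.0366·17.7, giving x* = 568·(1 - 0.534) = 264.
From dy/dt = 0: 0.0139·264 - 0.576 = 0.0241z*, so z* = 3.1/0.0241 = 129.

x* ≈ 264, y* ≈ 17.7, z* ≈ 129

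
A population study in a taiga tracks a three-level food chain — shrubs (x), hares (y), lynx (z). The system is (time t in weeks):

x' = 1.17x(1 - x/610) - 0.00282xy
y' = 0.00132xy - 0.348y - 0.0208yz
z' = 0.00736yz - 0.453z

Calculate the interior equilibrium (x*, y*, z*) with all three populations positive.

x* ≈ 520, y* ≈ 61.5, z* ≈ 16.2

From dz/dt = 0: 0.00736y* = 0.453, so y* = 61.5.
From dx/dt = 0: 1.17(1 - x*/610) = 0.00282·61.5, giving x* = 610·(1 - 0.148) = 520.
From dy/dt = 0: 0.00132·520 - 0.348 = 0.0208z*, so z* = 0.338/0.0208 = 16.2.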